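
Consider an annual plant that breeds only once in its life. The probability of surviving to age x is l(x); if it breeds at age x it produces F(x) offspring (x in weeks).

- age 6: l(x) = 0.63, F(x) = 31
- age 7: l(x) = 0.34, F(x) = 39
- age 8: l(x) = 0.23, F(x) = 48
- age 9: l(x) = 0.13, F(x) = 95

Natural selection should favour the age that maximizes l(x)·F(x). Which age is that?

6

Expected offspring if breeding at age x = l(x) × F(x):
  age 6: 0.63 × 31 = 19.530
  age 7: 0.34 × 39 = 13.260
  age 8: 0.23 × 48 = 11.040
  age 9: 0.13 × 95 = 12.350
Maximum at age 6 (19.530).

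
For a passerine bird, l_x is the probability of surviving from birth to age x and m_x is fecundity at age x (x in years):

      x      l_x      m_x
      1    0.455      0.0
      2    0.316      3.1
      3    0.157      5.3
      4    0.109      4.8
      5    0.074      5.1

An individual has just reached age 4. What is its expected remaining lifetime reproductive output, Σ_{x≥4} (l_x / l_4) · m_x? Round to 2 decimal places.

l_4 = 0.109. Conditional survival from age 4 to x is l_x / l_4.
  x=4: (0.109/0.109) × 4.8 = 4.8000
  x=5: (0.074/0.109) × 5.1 = 3.4624
Sum = 4.8000 + 3.4624 = 8.2624

8.26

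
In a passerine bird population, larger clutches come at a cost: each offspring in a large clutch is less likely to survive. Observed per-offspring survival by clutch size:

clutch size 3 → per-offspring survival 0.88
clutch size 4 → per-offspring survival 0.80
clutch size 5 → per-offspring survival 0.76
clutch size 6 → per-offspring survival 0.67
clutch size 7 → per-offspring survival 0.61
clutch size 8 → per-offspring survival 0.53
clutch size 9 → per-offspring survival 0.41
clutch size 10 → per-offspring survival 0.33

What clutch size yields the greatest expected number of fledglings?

7

Expected fledglings = c × s(c):
  c=3: 3 × 0.88 = 2.640
  c=4: 4 × 0.80 = 3.200
  c=5: 5 × 0.76 = 3.800
  c=6: 6 × 0.67 = 4.020
  c=7: 7 × 0.61 = 4.270
  c=8: 8 × 0.53 = 4.240
  c=9: 9 × 0.41 = 3.690
  c=10: 10 × 0.33 = 3.300
Maximum at c = 7 (4.270 fledglings).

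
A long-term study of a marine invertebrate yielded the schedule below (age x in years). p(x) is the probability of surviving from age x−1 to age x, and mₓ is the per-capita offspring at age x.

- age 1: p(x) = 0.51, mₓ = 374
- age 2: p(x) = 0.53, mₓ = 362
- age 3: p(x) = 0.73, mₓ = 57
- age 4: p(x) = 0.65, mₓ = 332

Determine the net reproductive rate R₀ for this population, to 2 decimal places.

342.42

Survivorship from birth: l_x = p_1·p_2·…·p_x.
  l_1 = 0.51000
  l_2 = 0.27030
  l_3 = 0.19732
  l_4 = 0.12826
R₀ = Σ l_x mₓ:
  age 1: 0.51000 × 374 = 190.7400
  age 2: 0.27030 × 362 = 97.8486
  age 3: 0.19732 × 57 = 11.2472
  age 4: 0.12826 × 332 = 42.5823
R₀ = 190.7400 + 97.8486 + 11.2472 + 42.5823 = 342.4182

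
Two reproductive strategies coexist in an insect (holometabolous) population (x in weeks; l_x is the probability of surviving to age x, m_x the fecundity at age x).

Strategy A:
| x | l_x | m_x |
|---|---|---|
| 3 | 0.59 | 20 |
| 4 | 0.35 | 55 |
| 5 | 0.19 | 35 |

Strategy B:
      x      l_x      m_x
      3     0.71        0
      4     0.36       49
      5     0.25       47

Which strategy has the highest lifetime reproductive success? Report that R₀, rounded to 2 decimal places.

Strategy A: R₀ = 0.59×20 + 0.35×55 + 0.19×35 = 37.7000
Strategy B: R₀ = 0.71×0 + 0.36×49 + 0.25×47 = 29.3900
Highest R₀: strategy A with 37.7000.

37.70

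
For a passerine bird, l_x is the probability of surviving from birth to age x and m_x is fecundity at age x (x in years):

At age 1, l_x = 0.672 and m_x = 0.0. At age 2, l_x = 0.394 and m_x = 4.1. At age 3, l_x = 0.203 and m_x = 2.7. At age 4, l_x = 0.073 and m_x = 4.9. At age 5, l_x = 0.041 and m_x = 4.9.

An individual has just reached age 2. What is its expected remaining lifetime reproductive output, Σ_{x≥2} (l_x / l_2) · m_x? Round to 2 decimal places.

l_2 = 0.394. Conditional survival from age 2 to x is l_x / l_2.
  x=2: (0.394/0.394) × 4.1 = 4.1000
  x=3: (0.203/0.394) × 2.7 = 1.3911
  x=4: (0.073/0.394) × 4.9 = 0.9079
  x=5: (0.041/0.394) × 4.9 = 0.5099
Sum = 4.1000 + 1.3911 + 0.9079 + 0.5099 = 6.9089

6.91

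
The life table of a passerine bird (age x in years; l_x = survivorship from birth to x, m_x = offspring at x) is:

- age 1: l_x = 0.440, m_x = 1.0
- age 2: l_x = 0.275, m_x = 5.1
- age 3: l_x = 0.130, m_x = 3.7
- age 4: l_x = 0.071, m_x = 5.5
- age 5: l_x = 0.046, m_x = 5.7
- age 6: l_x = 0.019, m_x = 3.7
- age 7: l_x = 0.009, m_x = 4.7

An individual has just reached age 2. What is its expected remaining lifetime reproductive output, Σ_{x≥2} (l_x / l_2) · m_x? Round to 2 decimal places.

9.63

l_2 = 0.275. Conditional survival from age 2 to x is l_x / l_2.
  x=2: (0.275/0.275) × 5.1 = 5.1000
  x=3: (0.130/0.275) × 3.7 = 1.7491
  x=4: (0.071/0.275) × 5.5 = 1.4200
  x=5: (0.046/0.275) × 5.7 = 0.9535
  x=6: (0.019/0.275) × 3.7 = 0.2556
  x=7: (0.009/0.275) × 4.7 = 0.1538
Sum = 5.1000 + 1.7491 + 1.4200 + 0.9535 + 0.2556 + 0.1538 = 9.6320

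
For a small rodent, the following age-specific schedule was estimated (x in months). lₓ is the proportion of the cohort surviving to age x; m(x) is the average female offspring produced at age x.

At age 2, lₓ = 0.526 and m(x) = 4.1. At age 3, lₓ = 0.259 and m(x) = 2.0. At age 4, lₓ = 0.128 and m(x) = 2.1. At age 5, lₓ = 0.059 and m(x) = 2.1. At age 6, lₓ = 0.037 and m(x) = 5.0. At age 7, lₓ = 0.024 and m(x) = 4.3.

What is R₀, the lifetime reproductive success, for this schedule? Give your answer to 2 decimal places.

R₀ = Σ lₓ m(x):
  age 2: 0.526 × 4.1 = 2.1566
  age 3: 0.259 × 2.0 = 0.5180
  age 4: 0.128 × 2.1 = 0.2688
  age 5: 0.059 × 2.1 = 0.1239
  age 6: 0.037 × 5.0 = 0.1850
  age 7: 0.024 × 4.3 = 0.1032
R₀ = 2.1566 + 0.5180 + 0.2688 + 0.1239 + 0.1850 + 0.1032 = 3.3555

3.36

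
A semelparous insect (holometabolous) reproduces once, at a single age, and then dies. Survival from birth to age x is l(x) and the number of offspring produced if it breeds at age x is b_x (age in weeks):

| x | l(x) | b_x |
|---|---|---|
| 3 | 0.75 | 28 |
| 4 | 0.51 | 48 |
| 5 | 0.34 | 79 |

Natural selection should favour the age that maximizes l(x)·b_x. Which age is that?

5

Expected offspring if breeding at age x = l(x) × b_x:
  age 3: 0.75 × 28 = 21.000
  age 4: 0.51 × 48 = 24.480
  age 5: 0.34 × 79 = 26.860
Maximum at age 5 (26.860).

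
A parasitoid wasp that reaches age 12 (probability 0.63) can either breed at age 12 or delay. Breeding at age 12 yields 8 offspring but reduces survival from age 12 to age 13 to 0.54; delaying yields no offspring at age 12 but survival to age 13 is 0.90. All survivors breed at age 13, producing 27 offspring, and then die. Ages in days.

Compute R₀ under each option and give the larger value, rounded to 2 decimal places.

breed at age 12: R₀ = 0.63 × (8 + 0.54 × 27) = 0.63 × 22.5800 = 14.2254
delay to age 13: R₀ = 0.63 × (0.90 × 27) = 0.63 × 24.3000 = 15.3090
Higher: delay to age 13 (15.3090).

15.31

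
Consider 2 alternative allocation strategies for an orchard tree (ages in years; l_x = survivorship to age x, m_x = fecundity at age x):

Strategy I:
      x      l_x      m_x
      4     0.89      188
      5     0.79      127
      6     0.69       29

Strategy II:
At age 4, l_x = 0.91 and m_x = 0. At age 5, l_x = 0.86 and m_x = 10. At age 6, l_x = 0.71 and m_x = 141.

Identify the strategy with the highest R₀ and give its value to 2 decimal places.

287.66

Strategy I: R₀ = 0.89×188 + 0.79×127 + 0.69×29 = 287.6600
Strategy II: R₀ = 0.91×0 + 0.86×10 + 0.71×141 = 108.7100
Highest R₀: strategy I with 287.6600.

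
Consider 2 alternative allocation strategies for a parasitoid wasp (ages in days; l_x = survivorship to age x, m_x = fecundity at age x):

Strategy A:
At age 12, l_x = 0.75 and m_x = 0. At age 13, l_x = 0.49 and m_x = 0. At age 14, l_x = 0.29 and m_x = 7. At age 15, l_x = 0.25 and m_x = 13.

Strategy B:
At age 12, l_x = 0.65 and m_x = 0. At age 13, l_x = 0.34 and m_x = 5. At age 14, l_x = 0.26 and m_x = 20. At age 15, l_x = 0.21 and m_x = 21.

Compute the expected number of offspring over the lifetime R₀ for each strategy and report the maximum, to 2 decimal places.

Strategy A: R₀ = 0.75×0 + 0.49×0 + 0.29×7 + 0.25×13 = 5.2800
Strategy B: R₀ = 0.65×0 + 0.34×5 + 0.26×20 + 0.21×21 = 11.3100
Highest R₀: strategy B with 11.3100.

11.31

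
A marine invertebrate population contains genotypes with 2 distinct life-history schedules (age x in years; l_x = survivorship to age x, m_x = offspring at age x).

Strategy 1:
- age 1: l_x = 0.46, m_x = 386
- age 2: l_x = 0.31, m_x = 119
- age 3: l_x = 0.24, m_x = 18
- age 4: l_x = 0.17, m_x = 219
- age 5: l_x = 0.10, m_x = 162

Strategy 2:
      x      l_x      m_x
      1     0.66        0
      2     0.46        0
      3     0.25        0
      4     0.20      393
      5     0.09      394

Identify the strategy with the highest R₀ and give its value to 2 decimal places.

272.20

Strategy 1: R₀ = 0.46×386 + 0.31×119 + 0.24×18 + 0.17×219 + 0.10×162 = 272.2000
Strategy 2: R₀ = 0.66×0 + 0.46×0 + 0.25×0 + 0.20×393 + 0.09×394 = 114.0600
Highest R₀: strategy 1 with 272.2000.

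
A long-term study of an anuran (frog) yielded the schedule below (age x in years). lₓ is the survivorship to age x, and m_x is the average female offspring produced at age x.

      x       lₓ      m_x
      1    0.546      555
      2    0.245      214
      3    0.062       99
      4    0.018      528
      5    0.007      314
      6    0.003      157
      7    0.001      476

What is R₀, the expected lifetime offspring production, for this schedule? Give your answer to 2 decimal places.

374.25

R₀ = Σ lₓ m_x:
  age 1: 0.546 × 555 = 303.0300
  age 2: 0.245 × 214 = 52.4300
  age 3: 0.062 × 99 = 6.1380
  age 4: 0.018 × 528 = 9.5040
  age 5: 0.007 × 314 = 2.1980
  age 6: 0.003 × 157 = 0.4710
  age 7: 0.001 × 476 = 0.4760
R₀ = 303.0300 + 52.4300 + 6.1380 + 9.5040 + 2.1980 + 0.4710 + 0.4760 = 374.2470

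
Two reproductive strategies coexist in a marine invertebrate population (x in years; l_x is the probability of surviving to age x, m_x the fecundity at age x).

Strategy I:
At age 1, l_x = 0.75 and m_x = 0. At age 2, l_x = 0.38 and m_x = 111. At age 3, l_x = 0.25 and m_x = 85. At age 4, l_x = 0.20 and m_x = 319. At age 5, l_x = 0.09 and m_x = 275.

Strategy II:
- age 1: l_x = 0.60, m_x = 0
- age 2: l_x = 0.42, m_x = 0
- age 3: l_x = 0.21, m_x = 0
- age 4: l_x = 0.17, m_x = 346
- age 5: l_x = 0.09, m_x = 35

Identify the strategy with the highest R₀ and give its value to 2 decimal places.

Strategy I: R₀ = 0.75×0 + 0.38×111 + 0.25×85 + 0.20×319 + 0.09×275 = 151.9800
Strategy II: R₀ = 0.60×0 + 0.42×0 + 0.21×0 + 0.17×346 + 0.09×35 = 61.9700
Highest R₀: strategy I with 151.9800.

151.98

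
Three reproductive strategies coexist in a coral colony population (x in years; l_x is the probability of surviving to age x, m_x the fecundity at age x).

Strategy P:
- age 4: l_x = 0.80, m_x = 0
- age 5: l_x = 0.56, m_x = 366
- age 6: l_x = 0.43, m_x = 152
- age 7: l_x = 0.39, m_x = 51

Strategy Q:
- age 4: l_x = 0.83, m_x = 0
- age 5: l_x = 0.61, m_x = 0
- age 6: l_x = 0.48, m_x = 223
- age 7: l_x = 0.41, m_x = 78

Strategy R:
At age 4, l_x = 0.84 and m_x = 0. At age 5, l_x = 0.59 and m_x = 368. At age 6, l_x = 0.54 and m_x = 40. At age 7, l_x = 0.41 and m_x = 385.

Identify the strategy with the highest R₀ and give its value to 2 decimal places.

Strategy P: R₀ = 0.80×0 + 0.56×366 + 0.43×152 + 0.39×51 = 290.2100
Strategy Q: R₀ = 0.83×0 + 0.61×0 + 0.48×223 + 0.41×78 = 139.0200
Strategy R: R₀ = 0.84×0 + 0.59×368 + 0.54×40 + 0.41×385 = 396.5700
Highest R₀: strategy R with 396.5700.

396.57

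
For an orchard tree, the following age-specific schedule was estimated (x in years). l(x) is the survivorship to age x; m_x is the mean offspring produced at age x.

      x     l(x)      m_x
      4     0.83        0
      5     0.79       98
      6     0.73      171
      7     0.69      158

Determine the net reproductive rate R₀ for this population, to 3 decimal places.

R₀ = Σ l(x) m_x:
  age 4: 0.83 × 0 = 0.0000
  age 5: 0.79 × 98 = 77.4200
  age 6: 0.73 × 171 = 124.8300
  age 7: 0.69 × 158 = 109.0200
R₀ = 0.0000 + 77.4200 + 124.8300 + 109.0200 = 311.2700

311.270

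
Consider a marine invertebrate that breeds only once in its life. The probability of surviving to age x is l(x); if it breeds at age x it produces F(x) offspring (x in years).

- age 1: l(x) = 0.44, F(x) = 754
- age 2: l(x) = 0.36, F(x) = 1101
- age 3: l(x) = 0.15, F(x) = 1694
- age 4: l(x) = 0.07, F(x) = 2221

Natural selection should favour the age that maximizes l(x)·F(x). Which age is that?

2

Expected offspring if breeding at age x = l(x) × F(x):
  age 1: 0.44 × 754 = 331.760
  age 2: 0.36 × 1101 = 396.360
  age 3: 0.15 × 1694 = 254.100
  age 4: 0.07 × 2221 = 155.470
Maximum at age 2 (396.360).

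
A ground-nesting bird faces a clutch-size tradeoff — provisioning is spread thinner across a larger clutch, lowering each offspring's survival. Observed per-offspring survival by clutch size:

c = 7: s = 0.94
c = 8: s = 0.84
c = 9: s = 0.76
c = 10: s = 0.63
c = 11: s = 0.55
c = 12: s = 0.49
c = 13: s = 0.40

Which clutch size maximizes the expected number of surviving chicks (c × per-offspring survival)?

9

Expected surviving chicks = c × s(c):
  c=7: 7 × 0.94 = 6.580
  c=8: 8 × 0.84 = 6.720
  c=9: 9 × 0.76 = 6.840
  c=10: 10 × 0.63 = 6.300
  c=11: 11 × 0.55 = 6.050
  c=12: 12 × 0.49 = 5.880
  c=13: 13 × 0.40 = 5.200
Maximum at c = 9 (6.840 surviving chicks).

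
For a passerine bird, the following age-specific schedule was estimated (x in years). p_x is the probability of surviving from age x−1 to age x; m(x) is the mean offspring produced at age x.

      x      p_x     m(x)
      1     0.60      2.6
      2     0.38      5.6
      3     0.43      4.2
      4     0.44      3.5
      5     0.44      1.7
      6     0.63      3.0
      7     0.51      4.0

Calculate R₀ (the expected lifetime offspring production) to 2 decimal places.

3.49

Survivorship from birth: l_x = p_1·p_2·…·p_x.
  l_1 = 0.60000
  l_2 = 0.22800
  l_3 = 0.09804
  l_4 = 0.04314
  l_5 = 0.01898
  l_6 = 0.01196
  l_7 = 0.00610
R₀ = Σ l_x m(x):
  age 1: 0.60000 × 2.6 = 1.5600
  age 2: 0.22800 × 5.6 = 1.2768
  age 3: 0.09804 × 4.2 = 0.4118
  age 4: 0.04314 × 3.5 = 0.1510
  age 5: 0.01898 × 1.7 = 0.0323
  age 6: 0.01196 × 3.0 = 0.0359
  age 7: 0.00610 × 4.0 = 0.0244
R₀ = 1.5600 + 1.2768 + 0.4118 + 0.1510 + 0.0323 + 0.0359 + 0.0244 = 3.4921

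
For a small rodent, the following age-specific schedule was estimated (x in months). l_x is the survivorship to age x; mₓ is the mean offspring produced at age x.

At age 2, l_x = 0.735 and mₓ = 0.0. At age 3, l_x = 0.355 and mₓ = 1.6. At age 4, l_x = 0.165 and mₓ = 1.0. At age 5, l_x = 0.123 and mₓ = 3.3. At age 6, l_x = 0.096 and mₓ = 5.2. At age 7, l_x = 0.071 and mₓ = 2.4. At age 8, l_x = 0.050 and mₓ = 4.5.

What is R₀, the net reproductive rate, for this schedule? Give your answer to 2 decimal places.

R₀ = Σ l_x mₓ:
  age 2: 0.735 × 0.0 = 0.0000
  age 3: 0.355 × 1.6 = 0.5680
  age 4: 0.165 × 1.0 = 0.1650
  age 5: 0.123 × 3.3 = 0.4059
  age 6: 0.096 × 5.2 = 0.4992
  age 7: 0.071 × 2.4 = 0.1704
  age 8: 0.050 × 4.5 = 0.2250
R₀ = 0.0000 + 0.5680 + 0.1650 + 0.4059 + 0.4992 + 0.1704 + 0.2250 = 2.0335

2.03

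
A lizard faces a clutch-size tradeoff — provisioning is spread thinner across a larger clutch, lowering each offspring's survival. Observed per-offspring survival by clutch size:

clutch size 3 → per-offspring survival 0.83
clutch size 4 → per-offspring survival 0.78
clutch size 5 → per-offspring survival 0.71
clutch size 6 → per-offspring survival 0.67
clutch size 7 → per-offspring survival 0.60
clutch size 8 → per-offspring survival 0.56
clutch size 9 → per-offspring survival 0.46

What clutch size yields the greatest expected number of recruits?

8

Expected recruits = c × s(c):
  c=3: 3 × 0.83 = 2.490
  c=4: 4 × 0.78 = 3.120
  c=5: 5 × 0.71 = 3.550
  c=6: 6 × 0.67 = 4.020
  c=7: 7 × 0.60 = 4.200
  c=8: 8 × 0.56 = 4.480
  c=9: 9 × 0.46 = 4.140
Maximum at c = 8 (4.480 recruits).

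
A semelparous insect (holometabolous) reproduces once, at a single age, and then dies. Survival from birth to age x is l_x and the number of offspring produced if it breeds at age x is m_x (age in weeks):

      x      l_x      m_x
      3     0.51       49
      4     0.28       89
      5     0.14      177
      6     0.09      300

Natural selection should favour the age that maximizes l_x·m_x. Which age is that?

Expected offspring if breeding at age x = l_x × m_x:
  age 3: 0.51 × 49 = 24.990
  age 4: 0.28 × 89 = 24.920
  age 5: 0.14 × 177 = 24.780
  age 6: 0.09 × 300 = 27.000
Maximum at age 6 (27.000).

6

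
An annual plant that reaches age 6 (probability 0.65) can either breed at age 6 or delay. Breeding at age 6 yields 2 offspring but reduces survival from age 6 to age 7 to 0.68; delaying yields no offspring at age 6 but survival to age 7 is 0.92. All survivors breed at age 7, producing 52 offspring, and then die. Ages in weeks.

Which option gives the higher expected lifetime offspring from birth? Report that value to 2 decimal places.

31.10

breed at age 6: R₀ = 0.65 × (2 + 0.68 × 52) = 0.65 × 37.3600 = 24.2840
delay to age 7: R₀ = 0.65 × (0.92 × 52) = 0.65 × 47.8400 = 31.0960
Higher: delay to age 7 (31.0960).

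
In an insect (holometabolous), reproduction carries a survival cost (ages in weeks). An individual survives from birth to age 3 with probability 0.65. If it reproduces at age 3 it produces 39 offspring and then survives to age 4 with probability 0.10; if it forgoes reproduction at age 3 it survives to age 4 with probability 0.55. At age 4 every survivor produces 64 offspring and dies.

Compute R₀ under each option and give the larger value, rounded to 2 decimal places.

29.51

breed at age 3: R₀ = 0.65 × (39 + 0.10 × 64) = 0.65 × 45.4000 = 29.5100
delay to age 4: R₀ = 0.65 × (0.55 × 64) = 0.65 × 35.2000 = 22.8800
Higher: breed at age 3 (29.5100).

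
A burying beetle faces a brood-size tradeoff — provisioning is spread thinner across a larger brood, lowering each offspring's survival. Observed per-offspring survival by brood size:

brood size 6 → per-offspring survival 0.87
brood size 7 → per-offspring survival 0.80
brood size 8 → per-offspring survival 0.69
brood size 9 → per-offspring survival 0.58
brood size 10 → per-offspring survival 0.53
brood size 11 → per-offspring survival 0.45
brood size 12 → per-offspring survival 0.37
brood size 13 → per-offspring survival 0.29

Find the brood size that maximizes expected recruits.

Expected recruits = c × s(c):
  c=6: 6 × 0.87 = 5.220
  c=7: 7 × 0.80 = 5.600
  c=8: 8 × 0.69 = 5.520
  c=9: 9 × 0.58 = 5.220
  c=10: 10 × 0.53 = 5.300
  c=11: 11 × 0.45 = 4.950
  c=12: 12 × 0.37 = 4.440
  c=13: 13 × 0.29 = 3.770
Maximum at c = 7 (5.600 recruits).

7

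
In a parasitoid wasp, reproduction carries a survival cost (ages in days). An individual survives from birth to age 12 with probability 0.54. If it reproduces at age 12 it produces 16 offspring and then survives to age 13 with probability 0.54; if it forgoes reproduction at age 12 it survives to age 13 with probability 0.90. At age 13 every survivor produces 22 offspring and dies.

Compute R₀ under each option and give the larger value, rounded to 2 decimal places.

breed at age 12: R₀ = 0.54 × (16 + 0.54 × 22) = 0.54 × 27.8800 = 15.0552
delay to age 13: R₀ = 0.54 × (0.90 × 22) = 0.54 × 19.8000 = 10.6920
Higher: breed at age 12 (15.0552).

15.06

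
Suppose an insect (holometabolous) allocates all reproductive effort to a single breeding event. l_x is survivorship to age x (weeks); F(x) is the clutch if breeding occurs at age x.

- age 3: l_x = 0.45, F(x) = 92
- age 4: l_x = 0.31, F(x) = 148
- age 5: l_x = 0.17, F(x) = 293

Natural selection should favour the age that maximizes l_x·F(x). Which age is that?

Expected offspring if breeding at age x = l_x × F(x):
  age 3: 0.45 × 92 = 41.400
  age 4: 0.31 × 148 = 45.880
  age 5: 0.17 × 293 = 49.810
Maximum at age 5 (49.810).

5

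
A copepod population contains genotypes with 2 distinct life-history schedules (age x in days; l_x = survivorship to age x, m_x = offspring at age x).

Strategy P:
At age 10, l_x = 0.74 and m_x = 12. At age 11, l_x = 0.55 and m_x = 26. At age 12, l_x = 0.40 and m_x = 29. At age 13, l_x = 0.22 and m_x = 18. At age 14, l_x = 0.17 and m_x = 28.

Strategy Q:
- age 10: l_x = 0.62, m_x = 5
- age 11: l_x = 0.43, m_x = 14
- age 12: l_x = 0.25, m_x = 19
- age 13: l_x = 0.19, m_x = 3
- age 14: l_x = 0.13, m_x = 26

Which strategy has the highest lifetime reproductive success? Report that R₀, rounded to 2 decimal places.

43.50

Strategy P: R₀ = 0.74×12 + 0.55×26 + 0.40×29 + 0.22×18 + 0.17×28 = 43.5000
Strategy Q: R₀ = 0.62×5 + 0.43×14 + 0.25×19 + 0.19×3 + 0.13×26 = 17.8200
Highest R₀: strategy P with 43.5000.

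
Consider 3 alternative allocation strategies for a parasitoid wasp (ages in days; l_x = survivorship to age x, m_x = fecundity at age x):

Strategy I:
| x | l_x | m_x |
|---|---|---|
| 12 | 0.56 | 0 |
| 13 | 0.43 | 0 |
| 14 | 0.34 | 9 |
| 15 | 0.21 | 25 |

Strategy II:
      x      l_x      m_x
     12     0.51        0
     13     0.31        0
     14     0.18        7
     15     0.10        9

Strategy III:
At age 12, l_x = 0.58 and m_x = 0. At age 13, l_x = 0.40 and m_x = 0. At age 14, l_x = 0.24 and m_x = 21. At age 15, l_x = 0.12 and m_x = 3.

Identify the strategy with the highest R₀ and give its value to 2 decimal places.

Strategy I: R₀ = 0.56×0 + 0.43×0 + 0.34×9 + 0.21×25 = 8.3100
Strategy II: R₀ = 0.51×0 + 0.31×0 + 0.18×7 + 0.10×9 = 2.1600
Strategy III: R₀ = 0.58×0 + 0.40×0 + 0.24×21 + 0.12×3 = 5.4000
Highest R₀: strategy I with 8.3100.

8.31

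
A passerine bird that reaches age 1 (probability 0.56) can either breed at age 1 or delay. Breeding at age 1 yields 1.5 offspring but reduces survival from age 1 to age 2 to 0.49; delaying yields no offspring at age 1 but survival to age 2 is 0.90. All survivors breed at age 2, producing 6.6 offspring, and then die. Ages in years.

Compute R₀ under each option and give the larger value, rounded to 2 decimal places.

3.33

breed at age 1: R₀ = 0.56 × (1.5 + 0.49 × 6.6) = 0.56 × 4.7340 = 2.6510
delay to age 2: R₀ = 0.56 × (0.90 × 6.6) = 0.56 × 5.9400 = 3.3264
Higher: delay to age 2 (3.3264).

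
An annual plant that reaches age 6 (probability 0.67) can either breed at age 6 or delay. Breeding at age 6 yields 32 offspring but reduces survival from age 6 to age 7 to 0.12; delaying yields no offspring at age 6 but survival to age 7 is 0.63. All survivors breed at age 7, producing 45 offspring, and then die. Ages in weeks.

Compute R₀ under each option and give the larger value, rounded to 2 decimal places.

breed at age 6: R₀ = 0.67 × (32 + 0.12 × 45) = 0.67 × 37.4000 = 25.0580
delay to age 7: R₀ = 0.67 × (0.63 × 45) = 0.67 × 28.3500 = 18.9945
Higher: breed at age 6 (25.0580).

25.06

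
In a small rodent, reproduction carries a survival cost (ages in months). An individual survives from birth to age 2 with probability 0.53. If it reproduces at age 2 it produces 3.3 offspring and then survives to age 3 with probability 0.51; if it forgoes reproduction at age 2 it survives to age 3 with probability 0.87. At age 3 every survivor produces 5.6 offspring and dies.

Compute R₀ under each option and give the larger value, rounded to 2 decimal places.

breed at age 2: R₀ = 0.53 × (3.3 + 0.51 × 5.6) = 0.53 × 6.1560 = 3.2627
delay to age 3: R₀ = 0.53 × (0.87 × 5.6) = 0.53 × 4.8720 = 2.5822
Higher: breed at age 2 (3.2627).

3.26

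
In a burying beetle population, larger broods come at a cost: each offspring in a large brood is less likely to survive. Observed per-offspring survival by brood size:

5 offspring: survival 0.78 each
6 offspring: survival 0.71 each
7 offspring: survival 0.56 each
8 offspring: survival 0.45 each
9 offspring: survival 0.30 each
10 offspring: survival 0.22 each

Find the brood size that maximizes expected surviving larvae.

Expected surviving larvae = c × s(c):
  c=5: 5 × 0.78 = 3.900
  c=6: 6 × 0.71 = 4.260
  c=7: 7 × 0.56 = 3.920
  c=8: 8 × 0.45 = 3.600
  c=9: 9 × 0.30 = 2.700
  c=10: 10 × 0.22 = 2.200
Maximum at c = 6 (4.260 surviving larvae).

6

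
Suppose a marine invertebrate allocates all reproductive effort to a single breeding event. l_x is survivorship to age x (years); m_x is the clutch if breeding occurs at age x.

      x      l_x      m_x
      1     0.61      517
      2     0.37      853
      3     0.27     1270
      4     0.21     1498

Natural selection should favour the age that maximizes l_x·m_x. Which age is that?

Expected offspring if breeding at age x = l_x × m_x:
  age 1: 0.61 × 517 = 315.370
  age 2: 0.37 × 853 = 315.610
  age 3: 0.27 × 1270 = 342.900
  age 4: 0.21 × 1498 = 314.580
Maximum at age 3 (342.900).

3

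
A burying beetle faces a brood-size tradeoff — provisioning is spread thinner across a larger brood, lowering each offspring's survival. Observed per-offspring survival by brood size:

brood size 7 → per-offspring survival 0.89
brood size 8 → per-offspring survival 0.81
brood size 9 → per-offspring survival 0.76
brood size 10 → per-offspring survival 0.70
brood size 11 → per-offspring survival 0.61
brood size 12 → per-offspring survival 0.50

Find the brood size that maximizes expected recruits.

10

Expected recruits = c × s(c):
  c=7: 7 × 0.89 = 6.230
  c=8: 8 × 0.81 = 6.480
  c=9: 9 × 0.76 = 6.840
  c=10: 10 × 0.70 = 7.000
  c=11: 11 × 0.61 = 6.710
  c=12: 12 × 0.50 = 6.000
Maximum at c = 10 (7.000 recruits).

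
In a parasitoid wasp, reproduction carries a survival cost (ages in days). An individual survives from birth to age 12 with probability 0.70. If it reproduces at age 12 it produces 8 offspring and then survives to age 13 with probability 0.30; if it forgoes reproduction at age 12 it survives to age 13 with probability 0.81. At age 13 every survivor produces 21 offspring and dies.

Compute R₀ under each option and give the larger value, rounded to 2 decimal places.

breed at age 12: R₀ = 0.70 × (8 + 0.30 × 21) = 0.70 × 14.3000 = 10.0100
delay to age 13: R₀ = 0.70 × (0.81 × 21) = 0.70 × 17.0100 = 11.9070
Higher: delay to age 13 (11.9070).

11.91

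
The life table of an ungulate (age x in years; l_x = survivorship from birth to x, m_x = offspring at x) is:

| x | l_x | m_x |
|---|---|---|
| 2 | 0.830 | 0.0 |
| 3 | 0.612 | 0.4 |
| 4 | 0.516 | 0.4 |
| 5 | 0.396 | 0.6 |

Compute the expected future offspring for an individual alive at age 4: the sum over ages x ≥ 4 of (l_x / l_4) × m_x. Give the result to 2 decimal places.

0.86

l_4 = 0.516. Conditional survival from age 4 to x is l_x / l_4.
  x=4: (0.516/0.516) × 0.4 = 0.4000
  x=5: (0.396/0.516) × 0.6 = 0.4605
Sum = 0.4000 + 0.4605 = 0.8605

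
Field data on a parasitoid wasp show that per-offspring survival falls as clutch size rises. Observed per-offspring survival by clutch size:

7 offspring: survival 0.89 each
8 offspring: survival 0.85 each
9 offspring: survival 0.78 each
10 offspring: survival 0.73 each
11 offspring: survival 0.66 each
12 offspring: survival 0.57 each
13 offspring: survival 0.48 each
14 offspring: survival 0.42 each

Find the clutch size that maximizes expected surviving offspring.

10

Expected surviving offspring = c × s(c):
  c=7: 7 × 0.89 = 6.230
  c=8: 8 × 0.85 = 6.800
  c=9: 9 × 0.78 = 7.020
  c=10: 10 × 0.73 = 7.300
  c=11: 11 × 0.66 = 7.260
  c=12: 12 × 0.57 = 6.840
  c=13: 13 × 0.48 = 6.240
  c=14: 14 × 0.42 = 5.880
Maximum at c = 10 (7.300 surviving offspring).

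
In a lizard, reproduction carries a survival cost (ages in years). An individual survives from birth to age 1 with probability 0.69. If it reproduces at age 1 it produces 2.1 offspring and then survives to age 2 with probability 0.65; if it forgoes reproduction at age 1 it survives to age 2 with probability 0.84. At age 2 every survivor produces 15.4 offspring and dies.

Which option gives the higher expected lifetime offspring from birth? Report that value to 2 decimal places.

8.93

breed at age 1: R₀ = 0.69 × (2.1 + 0.65 × 15.4) = 0.69 × 12.1100 = 8.3559
delay to age 2: R₀ = 0.69 × (0.84 × 15.4) = 0.69 × 12.9360 = 8.9258
Higher: delay to age 2 (8.9258).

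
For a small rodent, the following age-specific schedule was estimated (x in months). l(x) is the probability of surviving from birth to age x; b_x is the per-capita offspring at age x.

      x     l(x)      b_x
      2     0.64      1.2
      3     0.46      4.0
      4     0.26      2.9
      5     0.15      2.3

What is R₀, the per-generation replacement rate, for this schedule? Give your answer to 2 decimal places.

R₀ = Σ l(x) b_x:
  age 2: 0.64 × 1.2 = 0.7680
  age 3: 0.46 × 4.0 = 1.8400
  age 4: 0.26 × 2.9 = 0.7540
  age 5: 0.15 × 2.3 = 0.3450
R₀ = 0.7680 + 1.8400 + 0.7540 + 0.3450 = 3.7070

3.71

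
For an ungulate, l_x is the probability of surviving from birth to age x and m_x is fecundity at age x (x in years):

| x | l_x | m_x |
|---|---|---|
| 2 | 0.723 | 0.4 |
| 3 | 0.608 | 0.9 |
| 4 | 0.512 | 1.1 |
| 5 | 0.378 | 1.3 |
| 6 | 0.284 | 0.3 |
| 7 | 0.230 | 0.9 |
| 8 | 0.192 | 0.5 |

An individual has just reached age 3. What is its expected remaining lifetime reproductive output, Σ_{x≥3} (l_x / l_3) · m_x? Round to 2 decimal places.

3.27

l_3 = 0.608. Conditional survival from age 3 to x is l_x / l_3.
  x=3: (0.608/0.608) × 0.9 = 0.9000
  x=4: (0.512/0.608) × 1.1 = 0.9263
  x=5: (0.378/0.608) × 1.3 = 0.8082
  x=6: (0.284/0.608) × 0.3 = 0.1401
  x=7: (0.230/0.608) × 0.9 = 0.3405
  x=8: (0.192/0.608) × 0.5 = 0.1579
Sum = 0.9000 + 0.9263 + 0.8082 + 0.1401 + 0.3405 + 0.1579 = 3.2730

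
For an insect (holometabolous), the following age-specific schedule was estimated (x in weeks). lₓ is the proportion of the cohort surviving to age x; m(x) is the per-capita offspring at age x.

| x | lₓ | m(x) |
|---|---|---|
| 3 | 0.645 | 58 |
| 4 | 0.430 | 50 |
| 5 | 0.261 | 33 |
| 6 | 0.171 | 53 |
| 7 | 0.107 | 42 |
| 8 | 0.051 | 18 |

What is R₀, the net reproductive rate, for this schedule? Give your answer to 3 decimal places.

81.998

R₀ = Σ lₓ m(x):
  age 3: 0.645 × 58 = 37.4100
  age 4: 0.430 × 50 = 21.5000
  age 5: 0.261 × 33 = 8.6130
  age 6: 0.171 × 53 = 9.0630
  age 7: 0.107 × 42 = 4.4940
  age 8: 0.051 × 18 = 0.9180
R₀ = 37.4100 + 21.5000 + 8.6130 + 9.0630 + 4.4940 + 0.9180 = 81.9980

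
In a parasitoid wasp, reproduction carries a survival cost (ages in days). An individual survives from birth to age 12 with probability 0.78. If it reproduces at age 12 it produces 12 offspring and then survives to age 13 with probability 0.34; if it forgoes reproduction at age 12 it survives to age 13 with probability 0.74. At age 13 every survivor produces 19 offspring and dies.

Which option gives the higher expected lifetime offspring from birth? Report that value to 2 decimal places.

breed at age 12: R₀ = 0.78 × (12 + 0.34 × 19) = 0.78 × 18.4600 = 14.3988
delay to age 13: R₀ = 0.78 × (0.74 × 19) = 0.78 × 14.0600 = 10.9668
Higher: breed at age 12 (14.3988).

14.40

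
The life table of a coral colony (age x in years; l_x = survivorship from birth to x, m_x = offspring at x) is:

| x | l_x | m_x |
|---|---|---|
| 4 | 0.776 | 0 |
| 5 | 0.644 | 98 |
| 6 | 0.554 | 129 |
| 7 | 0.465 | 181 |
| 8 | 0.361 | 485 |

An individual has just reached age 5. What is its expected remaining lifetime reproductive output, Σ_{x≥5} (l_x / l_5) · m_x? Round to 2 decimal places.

611.53

l_5 = 0.644. Conditional survival from age 5 to x is l_x / l_5.
  x=5: (0.644/0.644) × 98 = 98.0000
  x=6: (0.554/0.644) × 129 = 110.9720
  x=7: (0.465/0.644) × 181 = 130.6910
  x=8: (0.361/0.644) × 485 = 271.8711
Sum = 98.0000 + 110.9720 + 130.6910 + 271.8711 = 611.5342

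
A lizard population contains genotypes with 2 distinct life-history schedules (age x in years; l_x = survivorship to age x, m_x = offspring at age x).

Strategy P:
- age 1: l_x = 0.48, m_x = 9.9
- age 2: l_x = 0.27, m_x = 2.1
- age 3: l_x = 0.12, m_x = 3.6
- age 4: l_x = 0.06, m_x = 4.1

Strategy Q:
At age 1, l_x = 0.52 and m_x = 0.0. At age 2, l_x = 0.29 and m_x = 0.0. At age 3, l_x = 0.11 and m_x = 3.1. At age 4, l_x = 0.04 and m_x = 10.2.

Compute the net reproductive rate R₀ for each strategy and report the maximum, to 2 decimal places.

6.00

Strategy P: R₀ = 0.48×9.9 + 0.27×2.1 + 0.12×3.6 + 0.06×4.1 = 5.9970
Strategy Q: R₀ = 0.52×0.0 + 0.29×0.0 + 0.11×3.1 + 0.04×10.2 = 0.7490
Highest R₀: strategy P with 5.9970.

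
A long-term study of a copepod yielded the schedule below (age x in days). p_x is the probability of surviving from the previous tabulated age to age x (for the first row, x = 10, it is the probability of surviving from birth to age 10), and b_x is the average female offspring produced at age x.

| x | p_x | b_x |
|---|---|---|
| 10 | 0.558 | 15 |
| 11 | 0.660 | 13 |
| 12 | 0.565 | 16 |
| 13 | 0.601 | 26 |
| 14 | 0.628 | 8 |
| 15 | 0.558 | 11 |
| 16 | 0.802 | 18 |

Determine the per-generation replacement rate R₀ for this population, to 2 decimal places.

Survivorship from birth: l_x = p_10·p_11·…·p_x.
  l_10 = 0.55800
  l_11 = 0.36828
  l_12 = 0.20808
  l_13 = 0.12505
  l_14 = 0.07853
  l_15 = 0.04382
  l_16 = 0.03515
R₀ = Σ l_x b_x:
  age 10: 0.55800 × 15 = 8.3700
  age 11: 0.36828 × 13 = 4.7876
  age 12: 0.20808 × 16 = 3.3293
  age 13: 0.12505 × 26 = 3.2513
  age 14: 0.07853 × 8 = 0.6282
  age 15: 0.04382 × 11 = 0.4820
  age 16: 0.03515 × 18 = 0.6327
R₀ = 8.3700 + 4.7876 + 3.3293 + 3.2513 + 0.6282 + 0.4820 + 0.6327 = 21.4812

21.48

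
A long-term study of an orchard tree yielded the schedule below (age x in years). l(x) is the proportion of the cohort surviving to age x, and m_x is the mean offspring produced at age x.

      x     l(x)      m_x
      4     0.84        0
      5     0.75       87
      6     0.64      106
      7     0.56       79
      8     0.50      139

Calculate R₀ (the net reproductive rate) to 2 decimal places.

246.83

R₀ = Σ l(x) m_x:
  age 4: 0.84 × 0 = 0.0000
  age 5: 0.75 × 87 = 65.2500
  age 6: 0.64 × 106 = 67.8400
  age 7: 0.56 × 79 = 44.2400
  age 8: 0.50 × 139 = 69.5000
R₀ = 0.0000 + 65.2500 + 67.8400 + 44.2400 + 69.5000 = 246.8300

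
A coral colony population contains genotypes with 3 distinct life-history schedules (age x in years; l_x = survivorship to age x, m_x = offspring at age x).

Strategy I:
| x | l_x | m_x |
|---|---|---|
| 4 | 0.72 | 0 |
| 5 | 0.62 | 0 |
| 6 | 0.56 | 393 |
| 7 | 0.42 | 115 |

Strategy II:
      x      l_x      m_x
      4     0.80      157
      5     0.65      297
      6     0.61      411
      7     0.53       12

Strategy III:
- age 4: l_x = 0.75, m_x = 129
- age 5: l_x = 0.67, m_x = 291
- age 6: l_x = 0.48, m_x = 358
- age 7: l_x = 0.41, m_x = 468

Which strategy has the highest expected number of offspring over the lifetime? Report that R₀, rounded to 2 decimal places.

Strategy I: R₀ = 0.72×0 + 0.62×0 + 0.56×393 + 0.42×115 = 268.3800
Strategy II: R₀ = 0.80×157 + 0.65×297 + 0.61×411 + 0.53×12 = 575.7200
Strategy III: R₀ = 0.75×129 + 0.67×291 + 0.48×358 + 0.41×468 = 655.4400
Highest R₀: strategy III with 655.4400.

655.44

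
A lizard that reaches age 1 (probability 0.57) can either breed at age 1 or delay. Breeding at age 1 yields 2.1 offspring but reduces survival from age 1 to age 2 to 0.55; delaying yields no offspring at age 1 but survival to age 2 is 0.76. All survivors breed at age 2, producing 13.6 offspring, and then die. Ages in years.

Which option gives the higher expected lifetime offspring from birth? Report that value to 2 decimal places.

breed at age 1: R₀ = 0.57 × (2.1 + 0.55 × 13.6) = 0.57 × 9.5800 = 5.4606
delay to age 2: R₀ = 0.57 × (0.76 × 13.6) = 0.57 × 10.3360 = 5.8915
Higher: delay to age 2 (5.8915).

5.89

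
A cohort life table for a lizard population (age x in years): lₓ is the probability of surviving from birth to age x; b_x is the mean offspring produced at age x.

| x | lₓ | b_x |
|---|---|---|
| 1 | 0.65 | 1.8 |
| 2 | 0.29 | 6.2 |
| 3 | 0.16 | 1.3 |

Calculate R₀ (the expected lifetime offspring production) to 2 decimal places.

3.18

R₀ = Σ lₓ b_x:
  age 1: 0.65 × 1.8 = 1.1700
  age 2: 0.29 × 6.2 = 1.7980
  age 3: 0.16 × 1.3 = 0.2080
R₀ = 1.1700 + 1.7980 + 0.2080 = 3.1760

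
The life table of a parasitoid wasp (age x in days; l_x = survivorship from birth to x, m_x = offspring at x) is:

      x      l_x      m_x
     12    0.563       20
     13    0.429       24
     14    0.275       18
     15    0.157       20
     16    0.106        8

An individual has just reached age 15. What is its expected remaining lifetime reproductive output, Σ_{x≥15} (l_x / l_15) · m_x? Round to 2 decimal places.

l_15 = 0.157. Conditional survival from age 15 to x is l_x / l_15.
  x=15: (0.157/0.157) × 20 = 20.0000
  x=16: (0.106/0.157) × 8 = 5.4013
Sum = 20.0000 + 5.4013 = 25.4013

25.40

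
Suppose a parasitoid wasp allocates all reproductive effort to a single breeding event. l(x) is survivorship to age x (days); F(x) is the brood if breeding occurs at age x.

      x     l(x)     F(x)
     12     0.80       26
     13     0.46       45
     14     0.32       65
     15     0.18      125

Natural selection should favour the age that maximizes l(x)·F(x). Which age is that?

15

Expected offspring if breeding at age x = l(x) × F(x):
  age 12: 0.80 × 26 = 20.800
  age 13: 0.46 × 45 = 20.700
  age 14: 0.32 × 65 = 20.800
  age 15: 0.18 × 125 = 22.500
Maximum at age 15 (22.500).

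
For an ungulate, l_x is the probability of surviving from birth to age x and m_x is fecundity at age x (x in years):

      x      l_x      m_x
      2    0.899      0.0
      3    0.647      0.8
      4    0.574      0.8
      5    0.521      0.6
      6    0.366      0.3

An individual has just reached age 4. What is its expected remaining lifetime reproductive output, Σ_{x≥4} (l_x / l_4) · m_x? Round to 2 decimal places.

l_4 = 0.574. Conditional survival from age 4 to x is l_x / l_4.
  x=4: (0.574/0.574) × 0.8 = 0.8000
  x=5: (0.521/0.574) × 0.6 = 0.5446
  x=6: (0.366/0.574) × 0.3 = 0.1913
Sum = 0.8000 + 0.5446 + 0.1913 = 1.5359

1.54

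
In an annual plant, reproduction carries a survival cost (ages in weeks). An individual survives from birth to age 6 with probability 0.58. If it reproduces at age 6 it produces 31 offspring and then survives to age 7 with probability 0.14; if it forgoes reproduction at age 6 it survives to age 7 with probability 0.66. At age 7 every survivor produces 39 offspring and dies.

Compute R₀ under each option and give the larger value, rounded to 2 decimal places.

breed at age 6: R₀ = 0.58 × (31 + 0.14 × 39) = 0.58 × 36.4600 = 21.1468
delay to age 7: R₀ = 0.58 × (0.66 × 39) = 0.58 × 25.7400 = 14.9292
Higher: breed at age 6 (21.1468).

21.15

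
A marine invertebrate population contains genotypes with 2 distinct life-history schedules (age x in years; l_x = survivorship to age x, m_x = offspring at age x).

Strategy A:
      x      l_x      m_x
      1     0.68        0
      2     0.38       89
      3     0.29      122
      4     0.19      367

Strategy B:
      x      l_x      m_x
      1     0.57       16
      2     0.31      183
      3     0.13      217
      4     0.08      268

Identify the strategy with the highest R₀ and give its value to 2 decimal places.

138.93

Strategy A: R₀ = 0.68×0 + 0.38×89 + 0.29×122 + 0.19×367 = 138.9300
Strategy B: R₀ = 0.57×16 + 0.31×183 + 0.13×217 + 0.08×268 = 115.5000
Highest R₀: strategy A with 138.9300.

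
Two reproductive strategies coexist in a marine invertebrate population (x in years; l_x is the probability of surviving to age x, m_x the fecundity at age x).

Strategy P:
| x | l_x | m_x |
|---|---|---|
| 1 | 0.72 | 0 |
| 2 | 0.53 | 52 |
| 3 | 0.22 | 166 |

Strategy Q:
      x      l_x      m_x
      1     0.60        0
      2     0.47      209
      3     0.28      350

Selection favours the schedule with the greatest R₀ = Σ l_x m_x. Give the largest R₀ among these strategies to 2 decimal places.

196.23

Strategy P: R₀ = 0.72×0 + 0.53×52 + 0.22×166 = 64.0800
Strategy Q: R₀ = 0.60×0 + 0.47×209 + 0.28×350 = 196.2300
Highest R₀: strategy Q with 196.2300.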